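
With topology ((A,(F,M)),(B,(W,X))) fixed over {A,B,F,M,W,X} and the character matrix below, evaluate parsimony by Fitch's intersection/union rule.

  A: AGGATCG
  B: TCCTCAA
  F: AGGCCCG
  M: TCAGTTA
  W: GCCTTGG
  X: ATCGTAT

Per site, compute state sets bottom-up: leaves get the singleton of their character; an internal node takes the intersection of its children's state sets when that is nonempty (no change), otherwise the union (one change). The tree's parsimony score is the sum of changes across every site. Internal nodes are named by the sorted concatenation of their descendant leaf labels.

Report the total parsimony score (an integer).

FM@0: {A} ∪ {T} = {A,T} (union, +1)
AFM@0: {A} ∩ {A,T} = {A} (intersection, +0)
WX@0: {G} ∪ {A} = {A,G} (union, +1)
BWX@0: {T} ∪ {A,G} = {A,G,T} (union, +1)
ABFMWX@0: {A} ∩ {A,G,T} = {A} (intersection, +0)
FM@1: {G} ∪ {C} = {C,G} (union, +1)
AFM@1: {G} ∩ {C,G} = {G} (intersection, +0)
WX@1: {C} ∪ {T} = {C,T} (union, +1)
BWX@1: {C} ∩ {C,T} = {C} (intersection, +0)
ABFMWX@1: {G} ∪ {C} = {C,G} (union, +1)
FM@2: {G} ∪ {A} = {A,G} (union, +1)
AFM@2: {G} ∩ {A,G} = {G} (intersection, +0)
WX@2: {C} ∩ {C} = {C} (intersection, +0)
BWX@2: {C} ∩ {C} = {C} (intersection, +0)
ABFMWX@2: {G} ∪ {C} = {C,G} (union, +1)
FM@3: {C} ∪ {G} = {C,G} (union, +1)
AFM@3: {A} ∪ {C,G} = {A,C,G} (union, +1)
WX@3: {T} ∪ {G} = {G,T} (union, +1)
BWX@3: {T} ∩ {G,T} = {T} (intersection, +0)
ABFMWX@3: {A,C,G} ∪ {T} = {A,C,G,T} (union, +1)
FM@4: {C} ∪ {T} = {C,T} (union, +1)
AFM@4: {T} ∩ {C,T} = {T} (intersection, +0)
WX@4: {T} ∩ {T} = {T} (intersection, +0)
BWX@4: {C} ∪ {T} = {C,T} (union, +1)
ABFMWX@4: {T} ∩ {C,T} = {T} (intersection, +0)
FM@5: {C} ∪ {T} = {C,T} (union, +1)
AFM@5: {C} ∩ {C,T} = {C} (intersection, +0)
WX@5: {G} ∪ {A} = {A,G} (union, +1)
BWX@5: {A} ∩ {A,G} = {A} (intersection, +0)
ABFMWX@5: {C} ∪ {A} = {A,C} (union, +1)
FM@6: {G} ∪ {A} = {A,G} (union, +1)
AFM@6: {G} ∩ {A,G} = {G} (intersection, +0)
WX@6: {G} ∪ {T} = {G,T} (union, +1)
BWX@6: {A} ∪ {G,T} = {A,G,T} (union, +1)
ABFMWX@6: {G} ∩ {A,G,T} = {G} (intersection, +0)
per-site changes: [3, 3, 2, 4, 2, 3, 3]; total = 20

20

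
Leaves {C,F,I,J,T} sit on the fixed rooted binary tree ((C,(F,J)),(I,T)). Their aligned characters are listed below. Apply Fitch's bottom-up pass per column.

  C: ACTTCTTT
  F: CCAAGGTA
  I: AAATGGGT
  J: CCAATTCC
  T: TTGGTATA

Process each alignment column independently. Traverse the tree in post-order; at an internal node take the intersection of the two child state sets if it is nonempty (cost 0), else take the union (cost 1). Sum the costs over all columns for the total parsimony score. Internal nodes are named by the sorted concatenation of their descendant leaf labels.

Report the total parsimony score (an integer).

site 0, node FJ: F={C} ∩ J={C} → {C} (+0)
site 0, node CFJ: C={A} ∪ FJ={C} → {A,C} (+1)
site 0, node IT: I={A} ∪ T={T} → {A,T} (+1)
site 0, node CFIJT: CFJ={A,C} ∩ IT={A,T} → {A} (+0)
site 1, node FJ: F={C} ∩ J={C} → {C} (+0)
site 1, node CFJ: C={C} ∩ FJ={C} → {C} (+0)
site 1, node IT: I={A} ∪ T={T} → {A,T} (+1)
site 1, node CFIJT: CFJ={C} ∪ IT={A,T} → {A,C,T} (+1)
site 2, node FJ: F={A} ∩ J={A} → {A} (+0)
site 2, node CFJ: C={T} ∪ FJ={A} → {A,T} (+1)
site 2, node IT: I={A} ∪ T={G} → {A,G} (+1)
site 2, node CFIJT: CFJ={A,T} ∩ IT={A,G} → {A} (+0)
site 3, node FJ: F={A} ∩ J={A} → {A} (+0)
site 3, node CFJ: C={T} ∪ FJ={A} → {A,T} (+1)
site 3, node IT: I={T} ∪ T={G} → {G,T} (+1)
site 3, node CFIJT: CFJ={A,T} ∩ IT={G,T} → {T} (+0)
site 4, node FJ: F={G} ∪ J={T} → {G,T} (+1)
site 4, node CFJ: C={C} ∪ FJ={G,T} → {C,G,T} (+1)
site 4, node IT: I={G} ∪ T={T} → {G,T} (+1)
site 4, node CFIJT: CFJ={C,G,T} ∩ IT={G,T} → {G,T} (+0)
site 5, node FJ: F={G} ∪ J={T} → {G,T} (+1)
site 5, node CFJ: C={T} ∩ FJ={G,T} → {T} (+0)
site 5, node IT: I={G} ∪ T={A} → {A,G} (+1)
site 5, node CFIJT: CFJ={T} ∪ IT={A,G} → {A,G,T} (+1)
site 6, node FJ: F={T} ∪ J={C} → {C,T} (+1)
site 6, node CFJ: C={T} ∩ FJ={C,T} → {T} (+0)
site 6, node IT: I={G} ∪ T={T} → {G,T} (+1)
site 6, node CFIJT: CFJ={T} ∩ IT={G,T} → {T} (+0)
site 7, node FJ: F={A} ∪ J={C} → {A,C} (+1)
site 7, node CFJ: C={T} ∪ FJ={A,C} → {A,C,T} (+1)
site 7, node IT: I={T} ∪ T={A} → {A,T} (+1)
site 7, node CFIJT: CFJ={A,C,T} ∩ IT={A,T} → {A,T} (+0)
per-site changes: [2, 2, 2, 2, 3, 3, 2, 3]; total = 19

19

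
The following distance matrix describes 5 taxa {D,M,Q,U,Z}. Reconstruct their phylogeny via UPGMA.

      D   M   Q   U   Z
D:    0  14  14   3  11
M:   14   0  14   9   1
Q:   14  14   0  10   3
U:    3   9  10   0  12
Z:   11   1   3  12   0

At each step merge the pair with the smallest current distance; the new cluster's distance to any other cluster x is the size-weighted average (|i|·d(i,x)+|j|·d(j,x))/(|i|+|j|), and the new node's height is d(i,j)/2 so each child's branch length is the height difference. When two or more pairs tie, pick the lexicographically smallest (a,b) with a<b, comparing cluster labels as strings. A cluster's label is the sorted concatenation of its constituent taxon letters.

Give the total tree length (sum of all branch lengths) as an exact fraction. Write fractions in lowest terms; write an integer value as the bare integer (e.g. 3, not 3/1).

215/12

step 1: merge (M,Z) at d=1; branch lengths M→1/2, Z→1/2; new cluster MZ
  updated: d(D,MZ)=25/2, d(MZ,Q)=17/2, d(MZ,U)=21/2
step 2: merge (D,U) at d=3; branch lengths D→3/2, U→3/2; new cluster DU
  updated: d(DU,MZ)=23/2, d(DU,Q)=12
step 3: merge (MZ,Q) at d=17/2; branch lengths MZ→15/4, Q→17/4; new cluster MQZ
  updated: d(DU,MQZ)=35/3
step 4: merge (DU,MQZ) at d=35/3; branch lengths DU→13/3, MQZ→19/12; new cluster DMQUZ
final tree: ((D:3/2,U:3/2):13/3,((M:1/2,Z:1/2):15/4,Q:17/4):19/12)
total length: 215/12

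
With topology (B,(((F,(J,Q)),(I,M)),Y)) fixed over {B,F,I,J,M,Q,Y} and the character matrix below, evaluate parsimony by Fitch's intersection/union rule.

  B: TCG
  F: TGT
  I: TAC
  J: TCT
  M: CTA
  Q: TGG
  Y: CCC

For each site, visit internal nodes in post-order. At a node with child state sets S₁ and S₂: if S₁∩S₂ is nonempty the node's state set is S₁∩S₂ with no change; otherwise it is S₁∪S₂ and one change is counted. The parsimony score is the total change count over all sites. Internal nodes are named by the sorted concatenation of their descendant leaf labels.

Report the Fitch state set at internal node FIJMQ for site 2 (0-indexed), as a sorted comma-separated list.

A,C,T

site 0, node JQ: J={T} ∩ Q={T} → {T} (+0)
site 0, node FJQ: F={T} ∩ JQ={T} → {T} (+0)
site 0, node IM: I={T} ∪ M={C} → {C,T} (+1)
site 0, node FIJMQ: FJQ={T} ∩ IM={C,T} → {T} (+0)
site 0, node FIJMQY: FIJMQ={T} ∪ Y={C} → {C,T} (+1)
site 0, node BFIJMQY: B={T} ∩ FIJMQY={C,T} → {T} (+0)
site 1, node JQ: J={C} ∪ Q={G} → {C,G} (+1)
site 1, node FJQ: F={G} ∩ JQ={C,G} → {G} (+0)
site 1, node IM: I={A} ∪ M={T} → {A,T} (+1)
site 1, node FIJMQ: FJQ={G} ∪ IM={A,T} → {A,G,T} (+1)
site 1, node FIJMQY: FIJMQ={A,G,T} ∪ Y={C} → {A,C,G,T} (+1)
site 1, node BFIJMQY: B={C} ∩ FIJMQY={A,C,G,T} → {C} (+0)
site 2, node JQ: J={T} ∪ Q={G} → {G,T} (+1)
site 2, node FJQ: F={T} ∩ JQ={G,T} → {T} (+0)
site 2, node IM: I={C} ∪ M={A} → {A,C} (+1)
site 2, node FIJMQ: FJQ={T} ∪ IM={A,C} → {A,C,T} (+1)
site 2, node FIJMQY: FIJMQ={A,C,T} ∩ Y={C} → {C} (+0)
site 2, node BFIJMQY: B={G} ∪ FIJMQY={C} → {C,G} (+1)
per-site changes: [2, 4, 4]; total = 10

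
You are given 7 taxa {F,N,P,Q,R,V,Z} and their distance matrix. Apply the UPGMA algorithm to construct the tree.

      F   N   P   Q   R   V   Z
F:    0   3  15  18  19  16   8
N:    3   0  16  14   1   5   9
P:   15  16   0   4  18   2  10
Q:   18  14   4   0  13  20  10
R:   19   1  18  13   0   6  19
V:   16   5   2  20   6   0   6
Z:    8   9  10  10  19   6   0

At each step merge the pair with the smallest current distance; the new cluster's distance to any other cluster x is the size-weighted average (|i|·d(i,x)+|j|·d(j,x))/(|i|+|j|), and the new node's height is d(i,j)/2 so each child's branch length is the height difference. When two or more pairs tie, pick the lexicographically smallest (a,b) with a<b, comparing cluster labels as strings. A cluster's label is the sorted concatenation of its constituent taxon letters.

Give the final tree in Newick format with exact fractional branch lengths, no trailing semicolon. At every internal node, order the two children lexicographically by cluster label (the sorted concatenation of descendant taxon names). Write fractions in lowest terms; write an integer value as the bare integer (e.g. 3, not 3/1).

(((F:4,Z:4):33/16,((N:1/2,R:1/2):41/8,(P:1,V:1):37/8):7/16):25/48,Q:79/12)

iteration 1: select N,R (d=1); attach at lengths (1/2, 1/2); label the merged cluster NR
  updated: d(F,NR)=11, d(NR,P)=17, d(NR,Q)=27/2, d(NR,V)=11/2, d(NR,Z)=14
iteration 2: select P,V (d=2); attach at lengths (1, 1); label the merged cluster PV
  updated: d(F,PV)=31/2, d(NR,PV)=45/4, d(PV,Q)=12, d(PV,Z)=8
iteration 3: select F,Z (d=8); attach at lengths (4, 4); label the merged cluster FZ
  updated: d(FZ,NR)=25/2, d(FZ,PV)=47/4, d(FZ,Q)=14
iteration 4: select NR,PV (d=45/4); attach at lengths (41/8, 37/8); label the merged cluster NPRV
  updated: d(FZ,NPRV)=97/8, d(NPRV,Q)=51/4
iteration 5: select FZ,NPRV (d=97/8); attach at lengths (33/16, 7/16); label the merged cluster FNPRVZ
  updated: d(FNPRVZ,Q)=79/6
iteration 6: select FNPRVZ,Q (d=79/6); attach at lengths (25/48, 79/12); label the merged cluster FNPQRVZ
final tree: (((F:4,Z:4):33/16,((N:1/2,R:1/2):41/8,(P:1,V:1):37/8):7/16):25/48,Q:79/12)
total length: 1457/48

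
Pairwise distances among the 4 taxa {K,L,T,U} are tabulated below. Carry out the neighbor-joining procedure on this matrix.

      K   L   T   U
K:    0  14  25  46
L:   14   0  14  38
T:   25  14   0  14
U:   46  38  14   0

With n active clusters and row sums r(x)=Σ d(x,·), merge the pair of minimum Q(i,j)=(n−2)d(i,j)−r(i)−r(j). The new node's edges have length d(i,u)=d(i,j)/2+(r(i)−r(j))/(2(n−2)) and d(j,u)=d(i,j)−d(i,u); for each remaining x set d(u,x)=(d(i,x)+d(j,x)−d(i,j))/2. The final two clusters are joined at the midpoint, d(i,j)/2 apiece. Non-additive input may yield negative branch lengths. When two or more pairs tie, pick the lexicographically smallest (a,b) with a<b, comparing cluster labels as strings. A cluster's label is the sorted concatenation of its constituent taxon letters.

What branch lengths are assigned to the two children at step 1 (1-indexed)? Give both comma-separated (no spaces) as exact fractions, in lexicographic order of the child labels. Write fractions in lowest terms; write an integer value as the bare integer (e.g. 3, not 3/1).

1. join K+L (d=14, Q=-123) ⇒ KL; edges |K|=47/4, |L|=9/4
  updated: d(KL,T)=25/2, d(KL,U)=35
2. join KL+T (d=25/2, Q=-123/2) ⇒ KLT; edges |KL|=67/4, |T|=-17/4
  updated: d(KLT,U)=73/4
3. join KLT+U (d=73/4) ⇒ KLTU; edges |KLT|=73/8, |U|=73/8
final tree: (((K:47/4,L:9/4):67/4,T:-17/4):73/8,U:73/8)
total length: 179/4

47/4,9/4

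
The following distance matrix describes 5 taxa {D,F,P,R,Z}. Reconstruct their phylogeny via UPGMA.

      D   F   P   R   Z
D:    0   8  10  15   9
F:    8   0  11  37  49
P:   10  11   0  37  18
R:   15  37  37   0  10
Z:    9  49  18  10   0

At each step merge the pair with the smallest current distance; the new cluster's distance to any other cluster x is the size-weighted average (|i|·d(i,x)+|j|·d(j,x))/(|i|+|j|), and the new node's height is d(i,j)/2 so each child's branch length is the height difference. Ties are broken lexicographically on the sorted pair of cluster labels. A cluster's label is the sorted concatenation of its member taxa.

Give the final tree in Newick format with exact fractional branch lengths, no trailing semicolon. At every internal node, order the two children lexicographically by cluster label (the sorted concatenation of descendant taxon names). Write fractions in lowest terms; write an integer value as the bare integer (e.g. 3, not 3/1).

iteration 1: select D,F (d=8); attach at lengths (4, 4); label the merged cluster DF
  updated: d(DF,P)=21/2, d(DF,R)=26, d(DF,Z)=29
iteration 2: select R,Z (d=10); attach at lengths (5, 5); label the merged cluster RZ
  updated: d(DF,RZ)=55/2, d(P,RZ)=55/2
iteration 3: select DF,P (d=21/2); attach at lengths (5/4, 21/4); label the merged cluster DFP
  updated: d(DFP,RZ)=55/2
iteration 4: select DFP,RZ (d=55/2); attach at lengths (17/2, 35/4); label the merged cluster DFPRZ
final tree: (((D:4,F:4):5/4,P:21/4):17/2,(R:5,Z:5):35/4)
total length: 167/4

(((D:4,F:4):5/4,P:21/4):17/2,(R:5,Z:5):35/4)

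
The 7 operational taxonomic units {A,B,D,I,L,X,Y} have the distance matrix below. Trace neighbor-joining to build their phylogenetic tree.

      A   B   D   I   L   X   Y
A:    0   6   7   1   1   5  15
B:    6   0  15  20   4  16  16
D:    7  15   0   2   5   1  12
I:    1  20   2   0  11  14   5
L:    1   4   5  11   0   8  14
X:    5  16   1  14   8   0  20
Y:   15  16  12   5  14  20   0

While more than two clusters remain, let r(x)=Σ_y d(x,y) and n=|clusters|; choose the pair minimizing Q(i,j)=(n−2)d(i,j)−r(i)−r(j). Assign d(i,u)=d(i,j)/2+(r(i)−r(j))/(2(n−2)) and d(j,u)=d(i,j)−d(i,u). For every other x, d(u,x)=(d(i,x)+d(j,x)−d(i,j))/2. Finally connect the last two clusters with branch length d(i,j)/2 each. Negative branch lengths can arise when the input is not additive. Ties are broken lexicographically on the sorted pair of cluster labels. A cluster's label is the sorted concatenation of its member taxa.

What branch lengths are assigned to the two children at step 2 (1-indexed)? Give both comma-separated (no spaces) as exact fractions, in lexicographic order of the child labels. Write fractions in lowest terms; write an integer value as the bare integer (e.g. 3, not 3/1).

-1,2

1. join I+Y (d=5, Q=-110) ⇒ IY; edges |I|=-2/5, |Y|=27/5
  updated: d(A,IY)=11/2, d(B,IY)=31/2, d(D,IY)=9/2, d(IY,L)=10, d(IY,X)=29/2
2. join D+X (d=1, Q=-73) ⇒ DX; edges |D|=-1, |X|=2
  updated: d(A,DX)=11/2, d(B,DX)=15, d(DX,IY)=9, d(DX,L)=6
3. join B+L (d=4, Q=-99/2) ⇒ BL; edges |B|=21/4, |L|=-5/4
  updated: d(A,BL)=3/2, d(BL,DX)=17/2, d(BL,IY)=43/4
4. join A+BL (d=3/2, Q=-121/4) ⇒ ABL; edges |A|=-21/16, |BL|=45/16
  updated: d(ABL,DX)=25/4, d(ABL,IY)=59/8
5. join ABL+DX (d=25/4, Q=-181/8) ⇒ ABDLX; edges |ABL|=37/16, |DX|=63/16
  updated: d(ABDLX,IY)=81/16
6. join ABDLX+IY (d=81/16) ⇒ ABDILXY; edges |ABDLX|=81/32, |IY|=81/32
final tree: (((A:-21/16,(B:21/4,L:-5/4):45/16):37/16,(D:-1,X:2):63/16):81/32,(I:-2/5,Y:27/5):81/32)
total length: 365/16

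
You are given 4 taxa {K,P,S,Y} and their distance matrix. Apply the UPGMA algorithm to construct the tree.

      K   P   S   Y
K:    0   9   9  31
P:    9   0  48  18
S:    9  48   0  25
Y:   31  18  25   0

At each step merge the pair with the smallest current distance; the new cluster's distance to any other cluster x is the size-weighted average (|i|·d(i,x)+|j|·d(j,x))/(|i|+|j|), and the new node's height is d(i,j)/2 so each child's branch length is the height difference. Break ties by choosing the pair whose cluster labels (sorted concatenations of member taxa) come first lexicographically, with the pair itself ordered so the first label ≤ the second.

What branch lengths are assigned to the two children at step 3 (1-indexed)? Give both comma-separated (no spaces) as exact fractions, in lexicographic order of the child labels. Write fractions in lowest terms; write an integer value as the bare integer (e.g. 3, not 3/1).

17/12,41/3

iteration 1: select K,P (d=9); attach at lengths (9/2, 9/2); label the merged cluster KP
  updated: d(KP,S)=57/2, d(KP,Y)=49/2
iteration 2: select KP,Y (d=49/2); attach at lengths (31/4, 49/4); label the merged cluster KPY
  updated: d(KPY,S)=82/3
iteration 3: select KPY,S (d=82/3); attach at lengths (17/12, 41/3); label the merged cluster KPSY
final tree: (((K:9/2,P:9/2):31/4,Y:49/4):17/12,S:41/3)
total length: 529/12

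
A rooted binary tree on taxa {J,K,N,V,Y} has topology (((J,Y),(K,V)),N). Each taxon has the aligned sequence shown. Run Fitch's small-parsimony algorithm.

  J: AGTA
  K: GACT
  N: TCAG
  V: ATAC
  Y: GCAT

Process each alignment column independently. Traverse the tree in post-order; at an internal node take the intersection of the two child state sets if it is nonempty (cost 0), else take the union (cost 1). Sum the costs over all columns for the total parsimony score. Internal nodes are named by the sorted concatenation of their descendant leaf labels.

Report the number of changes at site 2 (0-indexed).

JY@0: {A} ∪ {G} = {A,G} (union, +1)
KV@0: {G} ∪ {A} = {A,G} (union, +1)
JKVY@0: {A,G} ∩ {A,G} = {A,G} (intersection, +0)
JKNVY@0: {A,G} ∪ {T} = {A,G,T} (union, +1)
JY@1: {G} ∪ {C} = {C,G} (union, +1)
KV@1: {A} ∪ {T} = {A,T} (union, +1)
JKVY@1: {C,G} ∪ {A,T} = {A,C,G,T} (union, +1)
JKNVY@1: {A,C,G,T} ∩ {C} = {C} (intersection, +0)
JY@2: {T} ∪ {A} = {A,T} (union, +1)
KV@2: {C} ∪ {A} = {A,C} (union, +1)
JKVY@2: {A,T} ∩ {A,C} = {A} (intersection, +0)
JKNVY@2: {A} ∩ {A} = {A} (intersection, +0)
JY@3: {A} ∪ {T} = {A,T} (union, +1)
KV@3: {T} ∪ {C} = {C,T} (union, +1)
JKVY@3: {A,T} ∩ {C,T} = {T} (intersection, +0)
JKNVY@3: {T} ∪ {G} = {G,T} (union, +1)
per-site changes: [3, 3, 2, 3]; total = 11

2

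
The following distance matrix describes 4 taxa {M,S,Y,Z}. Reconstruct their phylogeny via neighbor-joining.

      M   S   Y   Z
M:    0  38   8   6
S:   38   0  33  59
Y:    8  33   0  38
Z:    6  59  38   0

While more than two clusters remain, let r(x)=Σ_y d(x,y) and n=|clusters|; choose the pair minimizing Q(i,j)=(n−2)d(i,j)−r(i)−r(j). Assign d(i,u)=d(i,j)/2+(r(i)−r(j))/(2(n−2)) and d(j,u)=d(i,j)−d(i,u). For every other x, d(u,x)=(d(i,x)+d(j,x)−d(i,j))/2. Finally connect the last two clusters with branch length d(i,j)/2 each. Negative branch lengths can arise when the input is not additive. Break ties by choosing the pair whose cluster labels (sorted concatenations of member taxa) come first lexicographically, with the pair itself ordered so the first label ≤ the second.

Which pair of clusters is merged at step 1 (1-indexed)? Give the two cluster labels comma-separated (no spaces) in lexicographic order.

step 1: merge (M,Z) at d=6, Q=-143; branch lengths M→-39/4, Z→63/4; new cluster MZ
  updated: d(MZ,S)=91/2, d(MZ,Y)=20
step 2: merge (MZ,S) at d=91/2, Q=-197/2; branch lengths MZ→65/4, S→117/4; new cluster MSZ
  updated: d(MSZ,Y)=15/4
step 3: merge (MSZ,Y) at d=15/4; branch lengths MSZ→15/8, Y→15/8; new cluster MSYZ
final tree: (((M:-39/4,Z:63/4):65/4,S:117/4):15/8,Y:15/8)
total length: 221/4

M,Z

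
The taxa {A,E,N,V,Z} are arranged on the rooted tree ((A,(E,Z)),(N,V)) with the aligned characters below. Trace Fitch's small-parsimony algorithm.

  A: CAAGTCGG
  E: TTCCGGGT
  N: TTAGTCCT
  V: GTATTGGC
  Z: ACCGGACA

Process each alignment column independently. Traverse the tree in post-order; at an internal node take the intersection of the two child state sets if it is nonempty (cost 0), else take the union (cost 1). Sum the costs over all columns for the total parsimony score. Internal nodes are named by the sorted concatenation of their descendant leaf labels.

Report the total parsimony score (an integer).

[col 0] EZ: children E:{T}, Z:{A} ∪→ {A,T}; cost 1
[col 0] AEZ: children A:{C}, EZ:{A,T} ∪→ {A,C,T}; cost 1
[col 0] NV: children N:{T}, V:{G} ∪→ {G,T}; cost 1
[col 0] AENVZ: children AEZ:{A,C,T}, NV:{G,T} ∩→ {T}; cost 0
[col 1] EZ: children E:{T}, Z:{C} ∪→ {C,T}; cost 1
[col 1] AEZ: children A:{A}, EZ:{C,T} ∪→ {A,C,T}; cost 1
[col 1] NV: children N:{T}, V:{T} ∩→ {T}; cost 0
[col 1] AENVZ: children AEZ:{A,C,T}, NV:{T} ∩→ {T}; cost 0
[col 2] EZ: children E:{C}, Z:{C} ∩→ {C}; cost 0
[col 2] AEZ: children A:{A}, EZ:{C} ∪→ {A,C}; cost 1
[col 2] NV: children N:{A}, V:{A} ∩→ {A}; cost 0
[col 2] AENVZ: children AEZ:{A,C}, NV:{A} ∩→ {A}; cost 0
[col 3] EZ: children E:{C}, Z:{G} ∪→ {C,G}; cost 1
[col 3] AEZ: children A:{G}, EZ:{C,G} ∩→ {G}; cost 0
[col 3] NV: children N:{G}, V:{T} ∪→ {G,T}; cost 1
[col 3] AENVZ: children AEZ:{G}, NV:{G,T} ∩→ {G}; cost 0
[col 4] EZ: children E:{G}, Z:{G} ∩→ {G}; cost 0
[col 4] AEZ: children A:{T}, EZ:{G} ∪→ {G,T}; cost 1
[col 4] NV: children N:{T}, V:{T} ∩→ {T}; cost 0
[col 4] AENVZ: children AEZ:{G,T}, NV:{T} ∩→ {T}; cost 0
[col 5] EZ: children E:{G}, Z:{A} ∪→ {A,G}; cost 1
[col 5] AEZ: children A:{C}, EZ:{A,G} ∪→ {A,C,G}; cost 1
[col 5] NV: children N:{C}, V:{G} ∪→ {C,G}; cost 1
[col 5] AENVZ: children AEZ:{A,C,G}, NV:{C,G} ∩→ {C,G}; cost 0
[col 6] EZ: children E:{G}, Z:{C} ∪→ {C,G}; cost 1
[col 6] AEZ: children A:{G}, EZ:{C,G} ∩→ {G}; cost 0
[col 6] NV: children N:{C}, V:{G} ∪→ {C,G}; cost 1
[col 6] AENVZ: children AEZ:{G}, NV:{C,G} ∩→ {G}; cost 0
[col 7] EZ: children E:{T}, Z:{A} ∪→ {A,T}; cost 1
[col 7] AEZ: children A:{G}, EZ:{A,T} ∪→ {A,G,T}; cost 1
[col 7] NV: children N:{T}, V:{C} ∪→ {C,T}; cost 1
[col 7] AENVZ: children AEZ:{A,G,T}, NV:{C,T} ∩→ {T}; cost 0
per-site changes: [3, 2, 1, 2, 1, 3, 2, 3]; total = 17

17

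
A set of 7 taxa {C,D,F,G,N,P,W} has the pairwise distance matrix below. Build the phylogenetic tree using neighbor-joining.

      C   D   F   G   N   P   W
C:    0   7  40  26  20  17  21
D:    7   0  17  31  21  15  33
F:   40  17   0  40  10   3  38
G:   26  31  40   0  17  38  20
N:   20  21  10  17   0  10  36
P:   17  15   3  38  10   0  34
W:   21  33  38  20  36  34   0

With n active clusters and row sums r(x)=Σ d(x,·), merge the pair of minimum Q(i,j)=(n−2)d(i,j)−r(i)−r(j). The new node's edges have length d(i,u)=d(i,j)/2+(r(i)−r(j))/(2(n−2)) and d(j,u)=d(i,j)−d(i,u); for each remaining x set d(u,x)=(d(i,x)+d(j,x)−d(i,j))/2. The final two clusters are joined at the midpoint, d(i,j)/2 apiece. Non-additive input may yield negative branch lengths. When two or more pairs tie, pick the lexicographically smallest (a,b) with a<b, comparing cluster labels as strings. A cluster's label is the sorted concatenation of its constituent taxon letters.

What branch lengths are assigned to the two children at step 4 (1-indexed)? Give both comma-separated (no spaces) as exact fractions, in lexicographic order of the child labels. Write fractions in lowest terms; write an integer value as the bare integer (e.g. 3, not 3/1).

1. join G+W (d=20, Q=-254) ⇒ GW; edges |G|=9, |W|=11
  updated: d(C,GW)=27/2, d(D,GW)=22, d(F,GW)=29, d(GW,N)=33/2, d(GW,P)=26
2. join F+P (d=3, Q=-158) ⇒ FP; edges |F|=5, |P|=-2
  updated: d(C,FP)=27, d(D,FP)=29/2, d(FP,GW)=26, d(FP,N)=17/2
3. join FP+N (d=17/2, Q=-233/2) ⇒ FNP; edges |FP|=71/12, |N|=31/12
  updated: d(C,FNP)=77/4, d(D,FNP)=27/2, d(FNP,GW)=17
4. join C+D (d=7, Q=-273/4) ⇒ CD; edges |C|=45/16, |D|=67/16
  updated: d(CD,FNP)=103/8, d(CD,GW)=57/4
5. join CD+FNP (d=103/8, Q=-353/8) ⇒ CDFNP; edges |CD|=81/16, |FNP|=125/16
  updated: d(CDFNP,GW)=147/16
6. join CDFNP+GW (d=147/16) ⇒ CDFGNPW; edges |CDFNP|=147/32, |GW|=147/32
final tree: (((C:45/16,D:67/16):81/16,((F:5,P:-2):71/12,N:31/12):125/16):147/32,(G:9,W:11):147/32)
total length: 969/16

45/16,67/16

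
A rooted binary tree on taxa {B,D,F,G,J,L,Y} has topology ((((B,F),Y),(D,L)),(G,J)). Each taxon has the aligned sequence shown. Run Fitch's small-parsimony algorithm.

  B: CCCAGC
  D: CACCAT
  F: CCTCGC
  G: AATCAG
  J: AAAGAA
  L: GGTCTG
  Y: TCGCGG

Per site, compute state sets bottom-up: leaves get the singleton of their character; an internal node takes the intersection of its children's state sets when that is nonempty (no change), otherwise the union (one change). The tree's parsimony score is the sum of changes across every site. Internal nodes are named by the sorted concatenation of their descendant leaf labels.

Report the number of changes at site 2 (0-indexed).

4

BF@0: {C} ∩ {C} = {C} (intersection, +0)
BFY@0: {C} ∪ {T} = {C,T} (union, +1)
DL@0: {C} ∪ {G} = {C,G} (union, +1)
BDFLY@0: {C,T} ∩ {C,G} = {C} (intersection, +0)
GJ@0: {A} ∩ {A} = {A} (intersection, +0)
BDFGJLY@0: {C} ∪ {A} = {A,C} (union, +1)
BF@1: {C} ∩ {C} = {C} (intersection, +0)
BFY@1: {C} ∩ {C} = {C} (intersection, +0)
DL@1: {A} ∪ {G} = {A,G} (union, +1)
BDFLY@1: {C} ∪ {A,G} = {A,C,G} (union, +1)
GJ@1: {A} ∩ {A} = {A} (intersection, +0)
BDFGJLY@1: {A,C,G} ∩ {A} = {A} (intersection, +0)
BF@2: {C} ∪ {T} = {C,T} (union, +1)
BFY@2: {C,T} ∪ {G} = {C,G,T} (union, +1)
DL@2: {C} ∪ {T} = {C,T} (union, +1)
BDFLY@2: {C,G,T} ∩ {C,T} = {C,T} (intersection, +0)
GJ@2: {T} ∪ {A} = {A,T} (union, +1)
BDFGJLY@2: {C,T} ∩ {A,T} = {T} (intersection, +0)
BF@3: {A} ∪ {C} = {A,C} (union, +1)
BFY@3: {A,C} ∩ {C} = {C} (intersection, +0)
DL@3: {C} ∩ {C} = {C} (intersection, +0)
BDFLY@3: {C} ∩ {C} = {C} (intersection, +0)
GJ@3: {C} ∪ {G} = {C,G} (union, +1)
BDFGJLY@3: {C} ∩ {C,G} = {C} (intersection, +0)
BF@4: {G} ∩ {G} = {G} (intersection, +0)
BFY@4: {G} ∩ {G} = {G} (intersection, +0)
DL@4: {A} ∪ {T} = {A,T} (union, +1)
BDFLY@4: {G} ∪ {A,T} = {A,G,T} (union, +1)
GJ@4: {A} ∩ {A} = {A} (intersection, +0)
BDFGJLY@4: {A,G,T} ∩ {A} = {A} (intersection, +0)
BF@5: {C} ∩ {C} = {C} (intersection, +0)
BFY@5: {C} ∪ {G} = {C,G} (union, +1)
DL@5: {T} ∪ {G} = {G,T} (union, +1)
BDFLY@5: {C,G} ∩ {G,T} = {G} (intersection, +0)
GJ@5: {G} ∪ {A} = {A,G} (union, +1)
BDFGJLY@5: {G} ∩ {A,G} = {G} (intersection, +0)
per-site changes: [3, 2, 4, 2, 2, 3]; total = 16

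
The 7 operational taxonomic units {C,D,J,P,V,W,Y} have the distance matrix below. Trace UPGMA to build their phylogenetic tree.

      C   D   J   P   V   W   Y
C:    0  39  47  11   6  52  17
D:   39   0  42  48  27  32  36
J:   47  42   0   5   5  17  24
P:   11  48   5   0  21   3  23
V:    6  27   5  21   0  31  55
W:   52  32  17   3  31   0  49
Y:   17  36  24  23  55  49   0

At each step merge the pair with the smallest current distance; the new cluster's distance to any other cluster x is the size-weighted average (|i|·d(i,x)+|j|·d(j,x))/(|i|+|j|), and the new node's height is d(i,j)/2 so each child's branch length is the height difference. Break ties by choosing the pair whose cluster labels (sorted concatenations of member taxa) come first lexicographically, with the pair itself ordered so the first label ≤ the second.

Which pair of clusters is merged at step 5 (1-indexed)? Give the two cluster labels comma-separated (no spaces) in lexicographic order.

CY,JPVW

1. join P+W (d=3) ⇒ PW; edges |P|=3/2, |W|=3/2
  updated: d(C,PW)=63/2, d(D,PW)=40, d(J,PW)=11, d(PW,V)=26, d(PW,Y)=36
2. join J+V (d=5) ⇒ JV; edges |J|=5/2, |V|=5/2
  updated: d(C,JV)=53/2, d(D,JV)=69/2, d(JV,PW)=37/2, d(JV,Y)=79/2
3. join C+Y (d=17) ⇒ CY; edges |C|=17/2, |Y|=17/2
  updated: d(CY,D)=75/2, d(CY,JV)=33, d(CY,PW)=135/4
4. join JV+PW (d=37/2) ⇒ JPVW; edges |JV|=27/4, |PW|=31/4
  updated: d(CY,JPVW)=267/8, d(D,JPVW)=149/4
5. join CY+JPVW (d=267/8) ⇒ CJPVWY; edges |CY|=131/16, |JPVW|=119/16
  updated: d(CJPVWY,D)=112/3
6. join CJPVWY+D (d=112/3) ⇒ CDJPVWY; edges |CJPVWY|=95/48, |D|=56/3
final tree: (((C:17/2,Y:17/2):131/16,((J:5/2,V:5/2):27/4,(P:3/2,W:3/2):31/4):119/16):95/48,D:56/3)
total length: 3637/48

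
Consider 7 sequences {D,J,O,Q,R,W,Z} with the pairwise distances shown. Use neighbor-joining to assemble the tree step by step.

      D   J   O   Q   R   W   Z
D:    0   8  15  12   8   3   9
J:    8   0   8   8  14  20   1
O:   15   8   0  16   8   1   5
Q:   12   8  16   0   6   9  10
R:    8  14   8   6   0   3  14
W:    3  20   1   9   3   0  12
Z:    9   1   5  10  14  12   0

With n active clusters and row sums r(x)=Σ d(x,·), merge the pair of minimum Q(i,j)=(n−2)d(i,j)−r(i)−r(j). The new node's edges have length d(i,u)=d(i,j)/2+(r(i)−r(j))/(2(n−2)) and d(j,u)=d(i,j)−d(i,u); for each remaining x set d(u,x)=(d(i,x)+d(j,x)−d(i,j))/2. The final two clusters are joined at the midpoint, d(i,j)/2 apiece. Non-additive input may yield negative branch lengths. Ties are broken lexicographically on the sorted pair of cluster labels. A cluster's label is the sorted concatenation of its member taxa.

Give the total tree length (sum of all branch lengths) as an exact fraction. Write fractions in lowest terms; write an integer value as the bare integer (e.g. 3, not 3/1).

371/16

iteration 1: select J,Z (d=1, Q=-105); attach at lengths (13/10, -3/10); label the merged cluster JZ
  updated: d(D,JZ)=8, d(JZ,O)=6, d(JZ,Q)=17/2, d(JZ,R)=27/2, d(JZ,W)=31/2
iteration 2: select JZ,O (d=6, Q=-147/2); attach at lengths (59/16, 37/16); label the merged cluster JOZ
  updated: d(D,JOZ)=17/2, d(JOZ,Q)=37/4, d(JOZ,R)=31/4, d(JOZ,W)=21/4
iteration 3: select Q,R (d=6, Q=-43); attach at lengths (59/12, 13/12); label the merged cluster QR
  updated: d(D,QR)=7, d(JOZ,QR)=11/2, d(QR,W)=3
iteration 4: select D,W (d=3, Q=-95/4); attach at lengths (53/16, -5/16); label the merged cluster DW
  updated: d(DW,JOZ)=43/8, d(DW,QR)=7/2
iteration 5: select DW,JOZ (d=43/8, Q=-115/8); attach at lengths (27/16, 59/16); label the merged cluster DJOWZ
  updated: d(DJOWZ,QR)=29/16
iteration 6: select DJOWZ,QR (d=29/16); attach at lengths (29/32, 29/32); label the merged cluster DJOQRWZ
final tree: (((D:53/16,W:-5/16):27/16,((J:13/10,Z:-3/10):59/16,O:37/16):59/16):29/32,(Q:59/12,R:13/12):29/32)
total length: 371/16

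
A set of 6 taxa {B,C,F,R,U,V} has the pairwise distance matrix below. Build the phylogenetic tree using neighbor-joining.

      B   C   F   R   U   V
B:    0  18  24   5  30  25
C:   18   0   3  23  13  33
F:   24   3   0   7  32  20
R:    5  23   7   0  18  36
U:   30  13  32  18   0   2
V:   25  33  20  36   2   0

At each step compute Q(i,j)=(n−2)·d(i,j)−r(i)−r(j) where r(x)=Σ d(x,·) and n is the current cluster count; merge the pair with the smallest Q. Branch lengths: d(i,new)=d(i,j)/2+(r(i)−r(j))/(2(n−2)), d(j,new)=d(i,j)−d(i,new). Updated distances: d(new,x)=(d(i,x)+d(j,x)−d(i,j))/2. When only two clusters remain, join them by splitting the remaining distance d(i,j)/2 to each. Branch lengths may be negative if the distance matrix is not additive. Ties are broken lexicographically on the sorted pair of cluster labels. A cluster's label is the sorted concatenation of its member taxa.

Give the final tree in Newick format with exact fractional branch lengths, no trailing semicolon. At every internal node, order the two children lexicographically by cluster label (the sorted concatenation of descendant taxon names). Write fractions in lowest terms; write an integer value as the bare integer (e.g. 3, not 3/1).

1. join U+V (d=2, Q=-203) ⇒ UV; edges |U|=-13/8, |V|=29/8
  updated: d(B,UV)=53/2, d(C,UV)=22, d(F,UV)=25, d(R,UV)=26
2. join B+R (d=5, Q=-239/2) ⇒ BR; edges |B|=55/12, |R|=5/12
  updated: d(BR,C)=18, d(BR,F)=13, d(BR,UV)=95/4
3. join BR+UV (d=95/4, Q=-78) ⇒ BRUV; edges |BR|=63/8, |UV|=127/8
  updated: d(BRUV,C)=65/8, d(BRUV,F)=57/8
4. join BRUV+C (d=65/8, Q=-73/4) ⇒ BCRUV; edges |BRUV|=49/8, |C|=2
  updated: d(BCRUV,F)=1
5. join BCRUV+F (d=1) ⇒ BCFRUV; edges |BCRUV|=1/2, |F|=1/2
final tree: ((((B:55/12,R:5/12):63/8,(U:-13/8,V:29/8):127/8):49/8,C:2):1/2,F:1/2)
total length: 319/8

((((B:55/12,R:5/12):63/8,(U:-13/8,V:29/8):127/8):49/8,C:2):1/2,F:1/2)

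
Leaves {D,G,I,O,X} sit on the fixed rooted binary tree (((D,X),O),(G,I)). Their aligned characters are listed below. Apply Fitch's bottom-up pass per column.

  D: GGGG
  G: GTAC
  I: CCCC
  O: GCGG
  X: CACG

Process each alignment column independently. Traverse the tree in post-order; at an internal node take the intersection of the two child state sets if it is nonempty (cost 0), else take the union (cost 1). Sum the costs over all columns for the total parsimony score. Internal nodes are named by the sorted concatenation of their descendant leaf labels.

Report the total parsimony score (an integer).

9

site 0, node DX: D={G} ∪ X={C} → {C,G} (+1)
site 0, node DOX: DX={C,G} ∩ O={G} → {G} (+0)
site 0, node GI: G={G} ∪ I={C} → {C,G} (+1)
site 0, node DGIOX: DOX={G} ∩ GI={C,G} → {G} (+0)
site 1, node DX: D={G} ∪ X={A} → {A,G} (+1)
site 1, node DOX: DX={A,G} ∪ O={C} → {A,C,G} (+1)
site 1, node GI: G={T} ∪ I={C} → {C,T} (+1)
site 1, node DGIOX: DOX={A,C,G} ∩ GI={C,T} → {C} (+0)
site 2, node DX: D={G} ∪ X={C} → {C,G} (+1)
site 2, node DOX: DX={C,G} ∩ O={G} → {G} (+0)
site 2, node GI: G={A} ∪ I={C} → {A,C} (+1)
site 2, node DGIOX: DOX={G} ∪ GI={A,C} → {A,C,G} (+1)
site 3, node DX: D={G} ∩ X={G} → {G} (+0)
site 3, node DOX: DX={G} ∩ O={G} → {G} (+0)
site 3, node GI: G={C} ∩ I={C} → {C} (+0)
site 3, node DGIOX: DOX={G} ∪ GI={C} → {C,G} (+1)
per-site changes: [2, 3, 3, 1]; total = 9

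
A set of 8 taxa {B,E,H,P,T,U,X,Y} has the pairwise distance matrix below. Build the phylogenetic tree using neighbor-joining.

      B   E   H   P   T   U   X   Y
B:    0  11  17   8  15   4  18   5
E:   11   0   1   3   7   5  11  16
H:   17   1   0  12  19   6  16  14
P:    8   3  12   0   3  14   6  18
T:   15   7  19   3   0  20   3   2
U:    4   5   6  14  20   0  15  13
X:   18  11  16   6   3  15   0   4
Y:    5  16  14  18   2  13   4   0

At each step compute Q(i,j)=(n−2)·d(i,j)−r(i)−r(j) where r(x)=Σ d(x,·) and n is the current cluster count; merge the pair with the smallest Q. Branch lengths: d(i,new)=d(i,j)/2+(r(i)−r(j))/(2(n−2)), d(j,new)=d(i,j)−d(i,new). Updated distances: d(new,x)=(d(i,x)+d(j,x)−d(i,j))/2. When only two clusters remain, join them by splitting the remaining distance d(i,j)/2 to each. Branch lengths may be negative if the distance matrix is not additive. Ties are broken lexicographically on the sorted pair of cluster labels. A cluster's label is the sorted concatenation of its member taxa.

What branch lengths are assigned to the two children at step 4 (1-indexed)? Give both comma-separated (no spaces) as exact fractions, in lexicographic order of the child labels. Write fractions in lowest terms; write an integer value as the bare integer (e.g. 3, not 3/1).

55/24,25/12

step 1: merge (E,H) at d=1, Q=-133; branch lengths E→-25/12, H→37/12; new cluster EH
  updated: d(B,EH)=27/2, d(EH,P)=7, d(EH,T)=25/2, d(EH,U)=5, d(EH,X)=13, d(EH,Y)=29/2
step 2: merge (B,U) at d=4, Q=-229/2; branch lengths B→5/4, U→11/4; new cluster BU
  updated: d(BU,EH)=29/4, d(BU,P)=9, d(BU,T)=31/2, d(BU,X)=29/2, d(BU,Y)=7
step 3: merge (BU,EH) at d=29/4, Q=-157/2; branch lengths BU→7/2, EH→15/4; new cluster BEHU
  updated: d(BEHU,P)=35/8, d(BEHU,T)=83/8, d(BEHU,X)=81/8, d(BEHU,Y)=57/8
step 4: merge (BEHU,P) at d=35/8, Q=-201/4; branch lengths BEHU→55/24, P→25/12; new cluster BEHPU
  updated: d(BEHPU,T)=9/2, d(BEHPU,X)=47/8, d(BEHPU,Y)=83/8
step 5: merge (BEHPU,X) at d=47/8, Q=-175/8; branch lengths BEHPU→157/32, X→31/32; new cluster BEHPUX
  updated: d(BEHPUX,T)=13/16, d(BEHPUX,Y)=17/4
step 6: merge (BEHPUX,T) at d=13/16, Q=-113/16; branch lengths BEHPUX→49/32, T→-23/32; new cluster BEHPTUX
  updated: d(BEHPTUX,Y)=87/32
step 7: merge (BEHPTUX,Y) at d=87/32; branch lengths BEHPTUX→87/64, Y→87/64; new cluster BEHPTUXY
final tree: ((((((B:5/4,U:11/4):7/2,(E:-25/12,H:37/12):15/4):55/24,P:25/12):157/32,X:31/32):49/32,T:-23/32):87/64,Y:87/64)
total length: 833/32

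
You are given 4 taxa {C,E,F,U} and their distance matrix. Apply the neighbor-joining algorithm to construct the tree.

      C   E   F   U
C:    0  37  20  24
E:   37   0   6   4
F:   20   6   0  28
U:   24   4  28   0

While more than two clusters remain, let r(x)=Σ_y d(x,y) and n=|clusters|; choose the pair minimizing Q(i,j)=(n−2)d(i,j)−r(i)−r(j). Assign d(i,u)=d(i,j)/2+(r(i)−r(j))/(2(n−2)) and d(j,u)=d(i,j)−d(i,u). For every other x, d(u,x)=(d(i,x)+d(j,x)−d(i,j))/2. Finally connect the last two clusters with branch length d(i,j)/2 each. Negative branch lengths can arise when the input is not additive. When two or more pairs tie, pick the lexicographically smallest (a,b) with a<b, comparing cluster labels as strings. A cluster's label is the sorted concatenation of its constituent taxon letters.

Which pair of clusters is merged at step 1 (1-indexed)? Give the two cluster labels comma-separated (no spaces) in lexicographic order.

C,F

iteration 1: select C,F (d=20, Q=-95); attach at lengths (67/4, 13/4); label the merged cluster CF
  updated: d(CF,E)=23/2, d(CF,U)=16
iteration 2: select CF,E (d=23/2, Q=-63/2); attach at lengths (47/4, -1/4); label the merged cluster CEF
  updated: d(CEF,U)=17/4
iteration 3: select CEF,U (d=17/4); attach at lengths (17/8, 17/8); label the merged cluster CEFU
final tree: (((C:67/4,F:13/4):47/4,E:-1/4):17/8,U:17/8)
total length: 143/4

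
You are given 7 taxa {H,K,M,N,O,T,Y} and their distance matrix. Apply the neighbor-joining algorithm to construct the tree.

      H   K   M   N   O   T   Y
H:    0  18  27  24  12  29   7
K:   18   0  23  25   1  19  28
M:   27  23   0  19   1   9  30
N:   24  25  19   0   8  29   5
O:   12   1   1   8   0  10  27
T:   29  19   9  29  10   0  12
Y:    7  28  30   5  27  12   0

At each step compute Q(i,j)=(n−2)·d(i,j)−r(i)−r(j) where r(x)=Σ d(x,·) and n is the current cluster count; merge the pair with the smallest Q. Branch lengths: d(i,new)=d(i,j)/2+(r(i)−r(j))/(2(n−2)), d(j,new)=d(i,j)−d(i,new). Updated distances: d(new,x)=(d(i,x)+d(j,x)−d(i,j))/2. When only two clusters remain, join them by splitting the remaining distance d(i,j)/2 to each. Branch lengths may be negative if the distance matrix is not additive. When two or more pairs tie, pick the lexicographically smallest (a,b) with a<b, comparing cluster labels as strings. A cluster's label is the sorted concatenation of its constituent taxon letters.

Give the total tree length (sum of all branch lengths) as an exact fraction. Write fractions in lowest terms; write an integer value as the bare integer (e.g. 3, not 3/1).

step 1: merge (N,Y) at d=5, Q=-194; branch lengths N→13/5, Y→12/5; new cluster NY
  updated: d(H,NY)=13, d(K,NY)=24, d(M,NY)=22, d(NY,O)=15, d(NY,T)=18
step 2: merge (H,NY) at d=13, Q=-139; branch lengths H→59/8, NY→45/8; new cluster HNY
  updated: d(HNY,K)=29/2, d(HNY,M)=18, d(HNY,O)=7, d(HNY,T)=17
step 3: merge (M,T) at d=9, Q=-79; branch lengths M→23/6, T→31/6; new cluster MT
  updated: d(HNY,MT)=13, d(K,MT)=33/2, d(MT,O)=1
step 4: merge (HNY,MT) at d=13, Q=-39; branch lengths HNY→15/2, MT→11/2; new cluster HMNTY
  updated: d(HMNTY,K)=9, d(HMNTY,O)=-5/2
step 5: merge (HMNTY,K) at d=9, Q=-15/2; branch lengths HMNTY→11/4, K→25/4; new cluster HKMNTY
  updated: d(HKMNTY,O)=-21/4
step 6: merge (HKMNTY,O) at d=-21/4; branch lengths HKMNTY→-21/8, O→-21/8; new cluster HKMNOTY
final tree: ((((H:59/8,(N:13/5,Y:12/5):45/8):15/2,(M:23/6,T:31/6):11/2):11/4,K:25/4):-21/8,O:-21/8)
total length: 175/4

175/4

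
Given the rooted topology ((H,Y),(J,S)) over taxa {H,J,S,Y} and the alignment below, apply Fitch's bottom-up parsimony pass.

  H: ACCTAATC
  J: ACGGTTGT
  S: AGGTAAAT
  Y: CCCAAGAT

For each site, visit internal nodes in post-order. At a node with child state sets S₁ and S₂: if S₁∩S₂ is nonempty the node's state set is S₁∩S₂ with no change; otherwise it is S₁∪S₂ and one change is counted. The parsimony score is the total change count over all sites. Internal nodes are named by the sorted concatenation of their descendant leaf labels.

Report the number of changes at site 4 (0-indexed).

1

HY@0: {A} ∪ {C} = {A,C} (union, +1)
JS@0: {A} ∩ {A} = {A} (intersection, +0)
HJSY@0: {A,C} ∩ {A} = {A} (intersection, +0)
HY@1: {C} ∩ {C} = {C} (intersection, +0)
JS@1: {C} ∪ {G} = {C,G} (union, +1)
HJSY@1: {C} ∩ {C,G} = {C} (intersection, +0)
HY@2: {C} ∩ {C} = {C} (intersection, +0)
JS@2: {G} ∩ {G} = {G} (intersection, +0)
HJSY@2: {C} ∪ {G} = {C,G} (union, +1)
HY@3: {T} ∪ {A} = {A,T} (union, +1)
JS@3: {G} ∪ {T} = {G,T} (union, +1)
HJSY@3: {A,T} ∩ {G,T} = {T} (intersection, +0)
HY@4: {A} ∩ {A} = {A} (intersection, +0)
JS@4: {T} ∪ {A} = {A,T} (union, +1)
HJSY@4: {A} ∩ {A,T} = {A} (intersection, +0)
HY@5: {A} ∪ {G} = {A,G} (union, +1)
JS@5: {T} ∪ {A} = {A,T} (union, +1)
HJSY@5: {A,G} ∩ {A,T} = {A} (intersection, +0)
HY@6: {T} ∪ {A} = {A,T} (union, +1)
JS@6: {G} ∪ {A} = {A,G} (union, +1)
HJSY@6: {A,T} ∩ {A,G} = {A} (intersection, +0)
HY@7: {C} ∪ {T} = {C,T} (union, +1)
JS@7: {T} ∩ {T} = {T} (intersection, +0)
HJSY@7: {C,T} ∩ {T} = {T} (intersection, +0)
per-site changes: [1, 1, 1, 2, 1, 2, 2, 1]; total = 11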